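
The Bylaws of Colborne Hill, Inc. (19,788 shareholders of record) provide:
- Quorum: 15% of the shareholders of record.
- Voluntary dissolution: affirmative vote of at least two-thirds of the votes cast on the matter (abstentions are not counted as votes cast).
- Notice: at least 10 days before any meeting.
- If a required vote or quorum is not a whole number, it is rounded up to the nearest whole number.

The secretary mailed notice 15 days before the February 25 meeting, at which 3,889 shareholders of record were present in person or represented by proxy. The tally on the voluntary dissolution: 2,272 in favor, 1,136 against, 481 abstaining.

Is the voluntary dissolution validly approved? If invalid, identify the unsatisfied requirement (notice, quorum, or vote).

Valid — all requirements satisfied.

Notice: 15 days given; 10 required. Satisfied.
Quorum: 15% of 19,788 = 2,968.20, rounded up to 2,969; 3,889 present. Satisfied.
Vote: requires two-thirds of the votes cast (3,889 − 481 abstaining = 3,408); 2/3 of 3408 = 2272, so 2,272 needed; 2,272 in favor. Satisfied.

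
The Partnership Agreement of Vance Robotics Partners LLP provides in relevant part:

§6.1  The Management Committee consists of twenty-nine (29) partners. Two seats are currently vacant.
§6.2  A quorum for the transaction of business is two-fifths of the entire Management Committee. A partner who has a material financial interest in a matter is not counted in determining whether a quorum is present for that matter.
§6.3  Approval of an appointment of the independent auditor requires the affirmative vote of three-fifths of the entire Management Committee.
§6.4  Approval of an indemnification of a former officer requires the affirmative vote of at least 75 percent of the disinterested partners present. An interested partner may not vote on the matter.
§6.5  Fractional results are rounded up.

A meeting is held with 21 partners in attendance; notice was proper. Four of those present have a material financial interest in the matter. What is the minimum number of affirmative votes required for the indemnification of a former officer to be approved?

The indemnification of a former officer requires three-fourths of the disinterested partners present (21 − 4 = 17).
3/4 of 17 = 12.75, rounded up to 13.

13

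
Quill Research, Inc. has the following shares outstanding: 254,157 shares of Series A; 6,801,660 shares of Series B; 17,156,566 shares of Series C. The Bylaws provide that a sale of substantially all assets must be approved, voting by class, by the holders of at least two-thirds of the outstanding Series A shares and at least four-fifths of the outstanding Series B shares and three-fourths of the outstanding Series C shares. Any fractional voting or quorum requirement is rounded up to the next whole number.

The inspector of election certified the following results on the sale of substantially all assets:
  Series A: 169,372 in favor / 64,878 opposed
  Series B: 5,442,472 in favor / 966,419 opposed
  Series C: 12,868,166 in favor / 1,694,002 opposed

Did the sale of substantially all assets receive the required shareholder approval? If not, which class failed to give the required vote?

Not approved — the Series A shares did not give the required vote.

Series A: 2/3 of 254157 = 169438; 169,438 required, 169,372 in favor — not approved.
Series B: 4/5 of 6801660 = 5441328; 5,441,328 required, 5,442,472 in favor — approved.
Series C: 3/4 of 17156566 = 12867424.50, rounded up to 12867425; 12,867,425 required, 12,868,166 in favor — approved.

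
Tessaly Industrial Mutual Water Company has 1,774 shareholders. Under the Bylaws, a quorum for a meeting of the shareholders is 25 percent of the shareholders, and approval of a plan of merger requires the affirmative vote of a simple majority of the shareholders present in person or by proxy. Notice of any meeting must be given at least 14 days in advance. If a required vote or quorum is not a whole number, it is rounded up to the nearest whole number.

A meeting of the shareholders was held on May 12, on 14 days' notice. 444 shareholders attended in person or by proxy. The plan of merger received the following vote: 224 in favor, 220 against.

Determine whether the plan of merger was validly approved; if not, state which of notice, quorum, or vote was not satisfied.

Notice: 14 days given; 14 required. Satisfied.
Quorum: 25% of 1,774 = 443.50, rounded up to 444; 444 present. Satisfied.
Vote: requires a majority of those present (444); a majority of 444 is 223, so 223 needed; 224 in favor. Satisfied.

Valid — all requirements satisfied.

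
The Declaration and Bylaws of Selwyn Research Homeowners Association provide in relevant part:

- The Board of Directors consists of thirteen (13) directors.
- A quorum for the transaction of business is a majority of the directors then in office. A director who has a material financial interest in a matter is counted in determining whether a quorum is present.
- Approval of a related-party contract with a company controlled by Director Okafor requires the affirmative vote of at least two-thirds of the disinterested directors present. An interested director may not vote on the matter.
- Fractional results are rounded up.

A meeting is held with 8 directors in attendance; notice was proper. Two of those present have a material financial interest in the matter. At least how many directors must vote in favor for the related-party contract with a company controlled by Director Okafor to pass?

4

The related-party contract with a company controlled by Director Okafor requires two-thirds of the disinterested directors present (8 − 2 = 6).
2/3 of 6 = 4.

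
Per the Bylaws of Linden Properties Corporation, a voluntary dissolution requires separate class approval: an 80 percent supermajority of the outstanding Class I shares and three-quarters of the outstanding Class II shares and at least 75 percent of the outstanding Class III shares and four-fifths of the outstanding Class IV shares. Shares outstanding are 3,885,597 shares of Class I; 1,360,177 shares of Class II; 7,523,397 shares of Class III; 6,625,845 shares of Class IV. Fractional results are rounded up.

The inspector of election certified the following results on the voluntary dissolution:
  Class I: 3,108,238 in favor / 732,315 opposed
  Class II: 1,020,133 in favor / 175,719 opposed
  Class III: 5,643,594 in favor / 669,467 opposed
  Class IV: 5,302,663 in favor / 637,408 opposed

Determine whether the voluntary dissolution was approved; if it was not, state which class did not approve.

Class I: 4/5 of 3885597 = 3108477.60, rounded up to 3108478; 3,108,478 required, 3,108,238 in favor — not approved.
Class II: 3/4 of 1360177 = 1020132.75, rounded up to 1020133; 1,020,133 required, 1,020,133 in favor — approved.
Class III: 3/4 of 7523397 = 5642547.75, rounded up to 5642548; 5,642,548 required, 5,643,594 in favor — approved.
Class IV: 4/5 of 6625845 = 5300676; 5,300,676 required, 5,302,663 in favor — approved.

Not approved — the Class I shares did not give the required vote.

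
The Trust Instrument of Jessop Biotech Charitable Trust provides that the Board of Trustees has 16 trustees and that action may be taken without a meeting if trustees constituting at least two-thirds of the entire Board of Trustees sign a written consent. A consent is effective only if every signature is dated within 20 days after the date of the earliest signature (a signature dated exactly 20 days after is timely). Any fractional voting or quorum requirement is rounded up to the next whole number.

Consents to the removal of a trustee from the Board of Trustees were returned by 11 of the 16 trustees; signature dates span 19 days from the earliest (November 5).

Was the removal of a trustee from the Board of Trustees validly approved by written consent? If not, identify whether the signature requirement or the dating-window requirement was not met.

Signatures required: at least two-thirds of 16 — 2/3 of 16 = 10.67, rounded up to 11, so 11 needed; 11 signed. Sufficient.
Dating window: the latest signature is 19 days after the earliest; the limit is 20 days. Within the window.

Effective — both the signature and dating-window requirements are satisfied.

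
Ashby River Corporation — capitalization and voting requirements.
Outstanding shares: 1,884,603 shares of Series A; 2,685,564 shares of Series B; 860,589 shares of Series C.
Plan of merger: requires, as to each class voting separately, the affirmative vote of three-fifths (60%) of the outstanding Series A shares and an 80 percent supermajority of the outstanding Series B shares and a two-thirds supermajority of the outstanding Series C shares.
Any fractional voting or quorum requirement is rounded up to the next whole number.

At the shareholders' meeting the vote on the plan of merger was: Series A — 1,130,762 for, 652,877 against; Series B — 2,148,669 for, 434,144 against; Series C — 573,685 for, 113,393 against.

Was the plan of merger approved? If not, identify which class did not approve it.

Series A: 3/5 of 1884603 = 1130761.80, rounded up to 1130762; 1,130,762 required, 1,130,762 in favor — approved.
Series B: 4/5 of 2685564 = 2148451.20, rounded up to 2148452; 2,148,452 required, 2,148,669 in favor — approved.
Series C: 2/3 of 860589 = 573726; 573,726 required, 573,685 in favor — not approved.

Not approved — the Series C shares did not give the required vote.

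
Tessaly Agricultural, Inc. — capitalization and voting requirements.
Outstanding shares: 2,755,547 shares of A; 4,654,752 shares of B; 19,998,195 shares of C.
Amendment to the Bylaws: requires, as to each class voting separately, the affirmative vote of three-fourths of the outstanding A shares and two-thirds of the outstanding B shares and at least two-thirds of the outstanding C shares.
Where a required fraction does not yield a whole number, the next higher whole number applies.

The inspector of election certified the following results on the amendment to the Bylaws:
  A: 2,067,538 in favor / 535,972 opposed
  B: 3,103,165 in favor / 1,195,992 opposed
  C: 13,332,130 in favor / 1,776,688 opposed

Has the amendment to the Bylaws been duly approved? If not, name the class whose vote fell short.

A: 3/4 of 2755547 = 2066660.25, rounded up to 2066661; 2,066,661 required, 2,067,538 in favor — approved.
B: 2/3 of 4654752 = 3103168; 3,103,168 required, 3,103,165 in favor — not approved.
C: 2/3 of 19998195 = 13332130; 13,332,130 required, 13,332,130 in favor — approved.

Not approved — the B shares did not give the required vote.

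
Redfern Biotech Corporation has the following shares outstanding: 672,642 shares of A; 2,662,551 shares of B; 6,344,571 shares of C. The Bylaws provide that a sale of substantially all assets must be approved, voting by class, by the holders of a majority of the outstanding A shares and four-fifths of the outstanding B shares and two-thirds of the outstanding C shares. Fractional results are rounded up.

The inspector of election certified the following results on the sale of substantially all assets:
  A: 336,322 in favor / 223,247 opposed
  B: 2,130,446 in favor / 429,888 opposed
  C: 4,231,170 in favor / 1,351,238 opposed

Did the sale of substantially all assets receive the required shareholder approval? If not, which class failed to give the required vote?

Approved — every class gave the required vote.

A: a majority of 672642 is 336322; 336,322 required, 336,322 in favor — approved.
B: 4/5 of 2662551 = 2130040.80, rounded up to 2130041; 2,130,041 required, 2,130,446 in favor — approved.
C: 2/3 of 6344571 = 4229714; 4,229,714 required, 4,231,170 in favor — approved.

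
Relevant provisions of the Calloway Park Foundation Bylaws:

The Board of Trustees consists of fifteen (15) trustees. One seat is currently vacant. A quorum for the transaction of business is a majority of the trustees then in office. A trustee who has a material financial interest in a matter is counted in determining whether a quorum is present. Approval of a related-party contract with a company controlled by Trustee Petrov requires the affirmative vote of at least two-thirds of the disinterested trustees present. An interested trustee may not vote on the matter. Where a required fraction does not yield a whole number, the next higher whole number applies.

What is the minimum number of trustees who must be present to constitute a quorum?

8

A majority of 14 is 8.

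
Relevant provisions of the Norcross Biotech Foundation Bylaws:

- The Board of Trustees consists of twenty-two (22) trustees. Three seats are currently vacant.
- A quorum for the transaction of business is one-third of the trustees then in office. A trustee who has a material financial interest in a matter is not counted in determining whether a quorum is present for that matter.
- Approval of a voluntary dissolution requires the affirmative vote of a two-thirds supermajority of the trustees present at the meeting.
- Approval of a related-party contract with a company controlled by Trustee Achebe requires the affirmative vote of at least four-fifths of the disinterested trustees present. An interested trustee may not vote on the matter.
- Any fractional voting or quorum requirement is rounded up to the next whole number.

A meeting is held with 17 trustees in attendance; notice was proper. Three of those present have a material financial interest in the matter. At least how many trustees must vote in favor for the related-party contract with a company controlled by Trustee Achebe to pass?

12

The related-party contract with a company controlled by Trustee Achebe requires four-fifths of the disinterested trustees present (17 − 3 = 14).
4/5 of 14 = 11.20, rounded up to 12.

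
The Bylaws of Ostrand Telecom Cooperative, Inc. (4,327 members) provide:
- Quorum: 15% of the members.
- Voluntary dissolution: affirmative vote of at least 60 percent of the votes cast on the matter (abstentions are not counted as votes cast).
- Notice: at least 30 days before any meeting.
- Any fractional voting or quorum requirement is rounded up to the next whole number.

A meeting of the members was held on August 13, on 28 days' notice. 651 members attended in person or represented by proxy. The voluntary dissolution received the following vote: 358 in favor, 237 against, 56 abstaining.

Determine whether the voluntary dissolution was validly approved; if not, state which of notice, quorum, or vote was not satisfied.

Notice: 28 days given; 30 required. Not satisfied.
Quorum: 15% of 4,327 = 649.05, rounded up to 650; 651 present. Satisfied.
Vote: requires three-fifths of the votes cast (651 − 56 abstaining = 595); 3/5 of 595 = 357, so 357 needed; 358 in favor. Satisfied.

Invalid — notice requirement not satisfied.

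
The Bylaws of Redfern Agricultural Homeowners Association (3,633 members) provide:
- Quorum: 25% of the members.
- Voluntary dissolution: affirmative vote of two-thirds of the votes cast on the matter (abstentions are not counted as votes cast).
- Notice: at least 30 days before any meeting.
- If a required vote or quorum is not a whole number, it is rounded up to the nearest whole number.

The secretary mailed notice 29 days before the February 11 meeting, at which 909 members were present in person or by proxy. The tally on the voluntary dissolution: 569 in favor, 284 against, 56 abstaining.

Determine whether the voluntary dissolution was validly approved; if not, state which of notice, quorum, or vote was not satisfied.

Invalid — notice requirement not satisfied.

Notice: 29 days given; 30 required. Not satisfied.
Quorum: 25% of 3,633 = 908.25, rounded up to 909; 909 present. Satisfied.
Vote: requires two-thirds of the votes cast (909 − 56 abstaining = 853); 2/3 of 853 = 568.67, rounded up to 569, so 569 needed; 569 in favor. Satisfied.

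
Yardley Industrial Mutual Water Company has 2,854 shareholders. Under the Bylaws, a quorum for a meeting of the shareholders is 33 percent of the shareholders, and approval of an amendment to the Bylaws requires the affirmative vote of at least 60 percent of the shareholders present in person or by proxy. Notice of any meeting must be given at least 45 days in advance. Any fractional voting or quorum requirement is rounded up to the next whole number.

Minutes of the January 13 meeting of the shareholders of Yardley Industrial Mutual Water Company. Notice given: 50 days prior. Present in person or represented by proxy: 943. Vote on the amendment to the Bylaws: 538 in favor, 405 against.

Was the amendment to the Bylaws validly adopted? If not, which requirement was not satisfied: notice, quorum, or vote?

Notice: 50 days given; 45 required. Satisfied.
Quorum: 33% of 2,854 = 941.82, rounded up to 942; 943 present. Satisfied.
Vote: requires three-fifths of those present (943); 3/5 of 943 = 565.80, rounded up to 566, so 566 needed; 538 in favor. Not satisfied.

Invalid — vote requirement not satisfied.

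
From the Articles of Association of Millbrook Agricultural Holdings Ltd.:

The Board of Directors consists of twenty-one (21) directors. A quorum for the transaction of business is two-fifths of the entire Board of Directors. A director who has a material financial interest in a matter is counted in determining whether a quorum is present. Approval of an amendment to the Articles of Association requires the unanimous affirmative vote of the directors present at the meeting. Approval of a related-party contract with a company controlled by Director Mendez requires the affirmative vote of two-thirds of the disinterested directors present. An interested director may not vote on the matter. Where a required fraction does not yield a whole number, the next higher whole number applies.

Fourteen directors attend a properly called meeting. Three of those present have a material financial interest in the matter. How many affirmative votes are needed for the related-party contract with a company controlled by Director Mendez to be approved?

8

The related-party contract with a company controlled by Director Mendez requires two-thirds of the disinterested directors present (14 − 3 = 11).
2/3 of 11 = 7.33, rounded up to 8.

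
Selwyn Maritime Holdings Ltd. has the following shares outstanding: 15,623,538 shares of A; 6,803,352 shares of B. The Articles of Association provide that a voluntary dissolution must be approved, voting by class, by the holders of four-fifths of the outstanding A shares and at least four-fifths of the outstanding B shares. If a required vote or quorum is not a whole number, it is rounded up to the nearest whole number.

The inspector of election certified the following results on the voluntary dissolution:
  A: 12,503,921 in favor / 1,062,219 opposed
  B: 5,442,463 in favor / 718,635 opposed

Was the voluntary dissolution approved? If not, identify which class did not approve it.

Not approved — the B shares did not give the required vote.

A: 4/5 of 15623538 = 12498830.40, rounded up to 12498831; 12,498,831 required, 12,503,921 in favor — approved.
B: 4/5 of 6803352 = 5442681.60, rounded up to 5442682; 5,442,682 required, 5,442,463 in favor — not approved.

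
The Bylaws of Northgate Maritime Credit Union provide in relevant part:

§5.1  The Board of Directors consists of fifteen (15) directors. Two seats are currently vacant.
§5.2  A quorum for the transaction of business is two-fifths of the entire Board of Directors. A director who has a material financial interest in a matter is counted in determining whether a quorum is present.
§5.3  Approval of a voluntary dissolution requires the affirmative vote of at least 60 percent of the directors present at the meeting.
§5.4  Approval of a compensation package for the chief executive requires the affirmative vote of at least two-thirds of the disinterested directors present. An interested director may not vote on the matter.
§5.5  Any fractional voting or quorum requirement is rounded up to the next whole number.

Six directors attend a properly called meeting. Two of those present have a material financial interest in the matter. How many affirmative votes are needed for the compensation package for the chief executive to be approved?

3

The compensation package for the chief executive requires two-thirds of the disinterested directors present (6 − 2 = 4).
2/3 of 4 = 2.67, rounded up to 3.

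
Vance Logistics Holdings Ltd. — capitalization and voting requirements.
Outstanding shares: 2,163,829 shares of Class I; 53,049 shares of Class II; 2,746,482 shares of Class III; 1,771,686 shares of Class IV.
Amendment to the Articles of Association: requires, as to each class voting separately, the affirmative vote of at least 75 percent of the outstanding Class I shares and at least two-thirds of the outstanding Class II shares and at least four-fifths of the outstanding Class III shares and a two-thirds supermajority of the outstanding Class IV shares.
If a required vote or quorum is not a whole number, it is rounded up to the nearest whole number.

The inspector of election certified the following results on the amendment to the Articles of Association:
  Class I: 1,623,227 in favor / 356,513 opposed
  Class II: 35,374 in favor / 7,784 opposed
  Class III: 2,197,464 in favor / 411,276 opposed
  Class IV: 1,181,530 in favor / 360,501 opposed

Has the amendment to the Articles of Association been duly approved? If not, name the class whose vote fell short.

Class I: 3/4 of 2163829 = 1622871.75, rounded up to 1622872; 1,622,872 required, 1,623,227 in favor — approved.
Class II: 2/3 of 53049 = 35366; 35,366 required, 35,374 in favor — approved.
Class III: 4/5 of 2746482 = 2197185.60, rounded up to 2197186; 2,197,186 required, 2,197,464 in favor — approved.
Class IV: 2/3 of 1771686 = 1181124; 1,181,124 required, 1,181,530 in favor — approved.

Approved — every class gave the required vote.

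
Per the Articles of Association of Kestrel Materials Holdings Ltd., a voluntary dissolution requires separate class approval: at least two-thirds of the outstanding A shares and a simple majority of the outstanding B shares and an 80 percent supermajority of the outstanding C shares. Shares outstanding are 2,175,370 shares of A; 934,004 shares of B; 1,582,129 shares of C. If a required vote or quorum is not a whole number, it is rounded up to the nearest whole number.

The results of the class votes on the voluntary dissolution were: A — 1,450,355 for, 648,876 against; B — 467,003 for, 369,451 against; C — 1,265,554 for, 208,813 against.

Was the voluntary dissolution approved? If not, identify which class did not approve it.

Not approved — the C shares did not give the required vote.

A: 2/3 of 2175370 = 1450246.67, rounded up to 1450247; 1,450,247 required, 1,450,355 in favor — approved.
B: a majority of 934004 is 467003; 467,003 required, 467,003 in favor — approved.
C: 4/5 of 1582129 = 1265703.20, rounded up to 1265704; 1,265,704 required, 1,265,554 in favor — not approved.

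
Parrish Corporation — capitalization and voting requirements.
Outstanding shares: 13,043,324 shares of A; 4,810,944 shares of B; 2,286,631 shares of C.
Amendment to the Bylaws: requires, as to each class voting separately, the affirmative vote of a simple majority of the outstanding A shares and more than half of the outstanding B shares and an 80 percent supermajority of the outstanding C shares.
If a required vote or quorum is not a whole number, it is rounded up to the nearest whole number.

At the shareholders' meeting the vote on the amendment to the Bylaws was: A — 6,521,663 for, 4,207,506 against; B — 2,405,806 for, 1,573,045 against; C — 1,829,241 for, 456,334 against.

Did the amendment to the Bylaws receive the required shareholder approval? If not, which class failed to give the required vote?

A: a majority of 13043324 is 6521663; 6,521,663 required, 6,521,663 in favor — approved.
B: a majority of 4810944 is 2405473; 2,405,473 required, 2,405,806 in favor — approved.
C: 4/5 of 2286631 = 1829304.80, rounded up to 1829305; 1,829,305 required, 1,829,241 in favor — not approved.

Not approved — the C shares did not give the required vote.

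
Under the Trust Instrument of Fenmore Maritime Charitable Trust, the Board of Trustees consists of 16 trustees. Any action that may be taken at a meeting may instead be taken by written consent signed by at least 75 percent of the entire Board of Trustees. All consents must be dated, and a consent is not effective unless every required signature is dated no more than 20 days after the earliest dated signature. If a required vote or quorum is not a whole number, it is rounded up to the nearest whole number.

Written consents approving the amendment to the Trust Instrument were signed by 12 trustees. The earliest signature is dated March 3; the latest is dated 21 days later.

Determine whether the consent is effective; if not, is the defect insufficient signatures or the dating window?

Signatures required: at least 75 percent of 16 — 3/4 of 16 = 12, so 12 needed; 12 signed. Sufficient.
Dating window: the latest signature is 21 days after the earliest; the limit is 20 days. Outside the window.

Not effective — dating-window requirement not satisfied.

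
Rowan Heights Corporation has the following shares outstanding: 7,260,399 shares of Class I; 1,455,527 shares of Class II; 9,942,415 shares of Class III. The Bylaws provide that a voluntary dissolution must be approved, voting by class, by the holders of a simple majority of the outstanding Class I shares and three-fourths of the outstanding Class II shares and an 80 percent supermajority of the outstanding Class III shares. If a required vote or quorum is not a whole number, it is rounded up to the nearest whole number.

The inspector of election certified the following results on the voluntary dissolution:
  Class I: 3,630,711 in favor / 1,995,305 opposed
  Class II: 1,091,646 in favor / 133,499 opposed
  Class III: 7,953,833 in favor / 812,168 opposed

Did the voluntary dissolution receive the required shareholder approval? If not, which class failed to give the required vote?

Class I: a majority of 7260399 is 3630200; 3,630,200 required, 3,630,711 in favor — approved.
Class II: 3/4 of 1455527 = 1091645.25, rounded up to 1091646; 1,091,646 required, 1,091,646 in favor — approved.
Class III: 4/5 of 9942415 = 7953932; 7,953,932 required, 7,953,833 in favor — not approved.

Not approved — the Class III shares did not give the required vote.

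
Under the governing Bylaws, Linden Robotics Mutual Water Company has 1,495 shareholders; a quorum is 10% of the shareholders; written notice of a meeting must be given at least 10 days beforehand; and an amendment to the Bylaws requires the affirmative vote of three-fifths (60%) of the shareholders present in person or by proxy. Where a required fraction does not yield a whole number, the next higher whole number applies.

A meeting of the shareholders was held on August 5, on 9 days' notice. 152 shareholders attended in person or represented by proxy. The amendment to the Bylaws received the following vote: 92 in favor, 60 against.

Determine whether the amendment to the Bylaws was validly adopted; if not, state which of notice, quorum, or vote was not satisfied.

Invalid — notice requirement not satisfied.

Notice: 9 days given; 10 required. Not satisfied.
Quorum: 10% of 1,495 = 149.50, rounded up to 150; 152 present. Satisfied.
Vote: requires three-fifths of those present (152); 3/5 of 152 = 91.20, rounded up to 92, so 92 needed; 92 in favor. Satisfied.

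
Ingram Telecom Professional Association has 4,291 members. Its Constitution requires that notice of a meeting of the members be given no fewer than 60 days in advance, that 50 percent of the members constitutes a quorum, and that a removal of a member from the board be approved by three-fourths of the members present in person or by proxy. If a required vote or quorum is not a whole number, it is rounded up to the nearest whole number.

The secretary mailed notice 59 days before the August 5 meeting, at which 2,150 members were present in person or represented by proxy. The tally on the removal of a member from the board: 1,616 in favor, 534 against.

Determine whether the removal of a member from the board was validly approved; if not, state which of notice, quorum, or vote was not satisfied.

Invalid — notice requirement not satisfied.

Notice: 59 days given; 60 required. Not satisfied.
Quorum: 50% of 4,291 = 2,145.50, rounded up to 2,146; 2,150 present. Satisfied.
Vote: requires three-fourths of those present (2,150); 3/4 of 2150 = 1612.50, rounded up to 1613, so 1,613 needed; 1,616 in favor. Satisfied.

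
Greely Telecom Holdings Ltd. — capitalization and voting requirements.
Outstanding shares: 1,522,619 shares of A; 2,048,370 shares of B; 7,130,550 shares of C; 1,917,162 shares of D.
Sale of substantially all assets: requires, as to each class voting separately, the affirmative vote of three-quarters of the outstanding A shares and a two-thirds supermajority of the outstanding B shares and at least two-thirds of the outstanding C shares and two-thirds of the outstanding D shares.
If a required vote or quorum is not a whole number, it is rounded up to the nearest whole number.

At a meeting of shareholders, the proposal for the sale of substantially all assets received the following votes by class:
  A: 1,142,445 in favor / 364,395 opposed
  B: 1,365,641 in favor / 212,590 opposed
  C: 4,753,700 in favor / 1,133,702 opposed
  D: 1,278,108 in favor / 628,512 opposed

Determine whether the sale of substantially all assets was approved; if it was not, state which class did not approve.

A: 3/4 of 1522619 = 1141964.25, rounded up to 1141965; 1,141,965 required, 1,142,445 in favor — approved.
B: 2/3 of 2048370 = 1365580; 1,365,580 required, 1,365,641 in favor — approved.
C: 2/3 of 7130550 = 4753700; 4,753,700 required, 4,753,700 in favor — approved.
D: 2/3 of 1917162 = 1278108; 1,278,108 required, 1,278,108 in favor — approved.

Approved — every class gave the required vote.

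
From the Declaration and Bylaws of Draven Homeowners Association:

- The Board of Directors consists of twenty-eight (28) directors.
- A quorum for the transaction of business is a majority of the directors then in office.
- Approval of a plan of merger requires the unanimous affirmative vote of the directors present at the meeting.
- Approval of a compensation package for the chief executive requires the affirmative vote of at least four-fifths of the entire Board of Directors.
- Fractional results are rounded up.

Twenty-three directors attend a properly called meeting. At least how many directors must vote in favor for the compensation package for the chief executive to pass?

The compensation package for the chief executive requires four-fifths of the entire Board of Directors (28).
4/5 of 28 = 22.40, rounded up to 23.

23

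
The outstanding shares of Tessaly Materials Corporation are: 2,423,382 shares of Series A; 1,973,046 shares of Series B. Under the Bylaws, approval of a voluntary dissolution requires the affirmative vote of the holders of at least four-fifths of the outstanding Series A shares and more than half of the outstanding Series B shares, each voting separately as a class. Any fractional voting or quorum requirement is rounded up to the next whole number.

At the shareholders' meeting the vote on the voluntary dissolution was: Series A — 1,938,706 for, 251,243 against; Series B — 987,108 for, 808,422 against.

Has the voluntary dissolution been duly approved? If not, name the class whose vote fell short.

Series A: 4/5 of 2423382 = 1938705.60, rounded up to 1938706; 1,938,706 required, 1,938,706 in favor — approved.
Series B: a majority of 1973046 is 986524; 986,524 required, 987,108 in favor — approved.

Approved — every class gave the required vote.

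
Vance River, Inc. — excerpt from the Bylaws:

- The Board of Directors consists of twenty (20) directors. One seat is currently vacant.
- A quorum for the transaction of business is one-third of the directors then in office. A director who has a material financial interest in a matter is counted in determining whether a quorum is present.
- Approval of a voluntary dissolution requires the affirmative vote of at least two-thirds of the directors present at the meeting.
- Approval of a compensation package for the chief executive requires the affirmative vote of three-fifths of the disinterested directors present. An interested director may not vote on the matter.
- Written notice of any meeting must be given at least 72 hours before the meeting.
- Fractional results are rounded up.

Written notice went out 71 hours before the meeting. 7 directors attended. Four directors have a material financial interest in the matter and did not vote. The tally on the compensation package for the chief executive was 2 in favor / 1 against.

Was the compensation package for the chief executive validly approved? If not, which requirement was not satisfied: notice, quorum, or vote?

Notice: 71 hours given; 72 required (71 < 72). Not satisfied.
Quorum: 7 present (interested directors count toward quorum); quorum is 7. Satisfied.
Vote: the compensation package for the chief executive requires three-fifths of the disinterested directors present (7 − 4 = 3). 3/5 of 3 = 1.80, rounded up to 2, so 2 affirmative votes are needed; 2 voted in favor. Satisfied.

Invalid — notice requirement not satisfied.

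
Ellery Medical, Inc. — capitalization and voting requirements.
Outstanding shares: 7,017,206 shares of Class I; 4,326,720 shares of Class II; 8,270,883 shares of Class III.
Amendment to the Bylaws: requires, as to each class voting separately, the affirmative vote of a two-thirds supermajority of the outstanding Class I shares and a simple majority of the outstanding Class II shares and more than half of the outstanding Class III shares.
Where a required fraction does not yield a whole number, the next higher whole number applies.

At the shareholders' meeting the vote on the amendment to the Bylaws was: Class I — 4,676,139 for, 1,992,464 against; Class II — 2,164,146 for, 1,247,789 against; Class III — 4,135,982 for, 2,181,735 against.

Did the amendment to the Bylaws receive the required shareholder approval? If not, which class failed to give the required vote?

Not approved — the Class I shares did not give the required vote.

Class I: 2/3 of 7017206 = 4678137.33, rounded up to 4678138; 4,678,138 required, 4,676,139 in favor — not approved.
Class II: a majority of 4326720 is 2163361; 2,163,361 required, 2,164,146 in favor — approved.
Class III: a majority of 8270883 is 4135442; 4,135,442 required, 4,135,982 in favor — approved.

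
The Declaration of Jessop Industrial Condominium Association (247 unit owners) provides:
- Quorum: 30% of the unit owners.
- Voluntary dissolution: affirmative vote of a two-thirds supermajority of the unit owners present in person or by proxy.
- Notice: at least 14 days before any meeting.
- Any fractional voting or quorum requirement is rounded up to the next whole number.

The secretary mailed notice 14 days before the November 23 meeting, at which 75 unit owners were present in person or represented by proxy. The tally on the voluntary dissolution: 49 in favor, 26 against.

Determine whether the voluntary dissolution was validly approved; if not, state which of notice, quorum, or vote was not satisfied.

Notice: 14 days given; 14 required. Satisfied.
Quorum: 30% of 247 = 74.10, rounded up to 75; 75 present. Satisfied.
Vote: requires two-thirds of those present (75); 2/3 of 75 = 50, so 50 needed; 49 in favor. Not satisfied.

Invalid — vote requirement not satisfied.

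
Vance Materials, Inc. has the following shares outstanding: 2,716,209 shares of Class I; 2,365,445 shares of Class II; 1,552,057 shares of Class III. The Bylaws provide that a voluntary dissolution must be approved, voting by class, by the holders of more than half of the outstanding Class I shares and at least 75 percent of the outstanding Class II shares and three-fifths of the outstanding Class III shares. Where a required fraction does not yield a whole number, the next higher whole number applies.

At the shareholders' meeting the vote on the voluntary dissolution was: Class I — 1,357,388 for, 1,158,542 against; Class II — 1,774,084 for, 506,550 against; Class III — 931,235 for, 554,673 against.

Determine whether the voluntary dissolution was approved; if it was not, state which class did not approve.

Class I: a majority of 2716209 is 1358105; 1,358,105 required, 1,357,388 in favor — not approved.
Class II: 3/4 of 2365445 = 1774083.75, rounded up to 1774084; 1,774,084 required, 1,774,084 in favor — approved.
Class III: 3/5 of 1552057 = 931234.20, rounded up to 931235; 931,235 required, 931,235 in favor — approved.

Not approved — the Class I shares did not give the required vote.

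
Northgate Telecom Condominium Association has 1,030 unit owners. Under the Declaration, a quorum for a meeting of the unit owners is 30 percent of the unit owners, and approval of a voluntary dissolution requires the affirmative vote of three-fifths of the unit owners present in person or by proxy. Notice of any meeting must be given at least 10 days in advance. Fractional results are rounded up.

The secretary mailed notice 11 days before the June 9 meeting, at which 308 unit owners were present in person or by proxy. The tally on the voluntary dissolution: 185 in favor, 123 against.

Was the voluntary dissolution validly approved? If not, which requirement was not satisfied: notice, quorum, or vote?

Invalid — quorum requirement not satisfied.

Notice: 11 days given; 10 required. Satisfied.
Quorum: 30% of 1,030 = 309; 308 present. Not satisfied.
Vote: requires three-fifths of those present (308); 3/5 of 308 = 184.80, rounded up to 185, so 185 needed; 185 in favor. Satisfied.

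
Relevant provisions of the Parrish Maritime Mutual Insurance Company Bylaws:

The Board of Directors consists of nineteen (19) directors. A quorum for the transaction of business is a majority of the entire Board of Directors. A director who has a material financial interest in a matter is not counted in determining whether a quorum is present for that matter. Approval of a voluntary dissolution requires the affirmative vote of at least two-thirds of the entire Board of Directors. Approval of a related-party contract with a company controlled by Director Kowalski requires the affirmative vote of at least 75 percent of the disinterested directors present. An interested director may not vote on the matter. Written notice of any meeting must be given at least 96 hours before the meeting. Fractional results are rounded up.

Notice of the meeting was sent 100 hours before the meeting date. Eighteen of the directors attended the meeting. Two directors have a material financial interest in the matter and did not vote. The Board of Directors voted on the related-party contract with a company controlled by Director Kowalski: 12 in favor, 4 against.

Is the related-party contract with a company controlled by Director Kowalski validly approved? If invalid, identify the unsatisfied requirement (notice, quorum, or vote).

Notice: 100 hours given; 96 required (100 ≥ 96). Satisfied.
Quorum: 18 present, but the 2 interested directors do not count, leaving 16. Quorum is 10. Satisfied.
Vote: the related-party contract with a company controlled by Director Kowalski requires three-fourths of the disinterested directors present (18 − 2 = 16). 3/4 of 16 = 12, so 12 affirmative votes are needed; 12 voted in favor. Satisfied.

Valid — all requirements satisfied.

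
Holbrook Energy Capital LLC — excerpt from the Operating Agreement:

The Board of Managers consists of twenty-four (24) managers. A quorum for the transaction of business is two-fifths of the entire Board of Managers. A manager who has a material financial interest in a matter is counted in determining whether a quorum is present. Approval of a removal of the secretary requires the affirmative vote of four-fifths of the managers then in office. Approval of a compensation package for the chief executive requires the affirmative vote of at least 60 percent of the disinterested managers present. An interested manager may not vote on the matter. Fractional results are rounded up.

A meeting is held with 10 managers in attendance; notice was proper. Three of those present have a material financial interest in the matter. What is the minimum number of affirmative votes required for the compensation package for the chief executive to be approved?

The compensation package for the chief executive requires three-fifths of the disinterested managers present (10 − 3 = 7).
3/5 of 7 = 4.20, rounded up to 5.

5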